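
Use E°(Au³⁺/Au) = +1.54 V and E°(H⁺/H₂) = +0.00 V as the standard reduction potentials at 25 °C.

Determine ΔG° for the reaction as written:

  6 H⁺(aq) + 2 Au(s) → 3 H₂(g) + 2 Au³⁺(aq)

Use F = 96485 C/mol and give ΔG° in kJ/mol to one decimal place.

As written, H⁺/H₂ is reduced (cathode) and Au³⁺/Au is oxidised (anode), so E°cell = (+0.00) − (+1.54) = -1.54 V.
Balancing electrons gives n = 6.
ΔG° = −nFE° = −(6)(96485)(-1.54) = 891,521 J = +891.5 kJ/mol.

+891.5 kJ/mol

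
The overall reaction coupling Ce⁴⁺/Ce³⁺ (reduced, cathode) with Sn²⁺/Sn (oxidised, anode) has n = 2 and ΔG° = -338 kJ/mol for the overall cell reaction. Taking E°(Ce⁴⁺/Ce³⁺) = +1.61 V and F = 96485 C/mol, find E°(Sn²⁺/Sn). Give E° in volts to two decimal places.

E°cell = −ΔG°/(nF) = −(-338×10³)/((2)(96485)) = +1.752 V.
Since Ce⁴⁺/Ce³⁺ is the cathode and Sn²⁺/Sn the anode, E°cell = E°(Ce⁴⁺/Ce³⁺) − E°(Sn²⁺/Sn).
So E°(Sn²⁺/Sn) = E°(Ce⁴⁺/Ce³⁺) − E°cell = (+1.61) − (+1.752) = -0.14 V.

-0.14 V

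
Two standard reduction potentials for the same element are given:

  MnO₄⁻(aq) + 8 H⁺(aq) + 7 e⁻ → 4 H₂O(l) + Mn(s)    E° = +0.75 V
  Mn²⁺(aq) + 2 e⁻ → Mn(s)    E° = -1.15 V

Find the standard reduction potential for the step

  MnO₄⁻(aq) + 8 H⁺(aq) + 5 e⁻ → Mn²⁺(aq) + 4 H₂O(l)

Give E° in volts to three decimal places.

Sequential free energies add, so n₃E°₃ = n₁E°₁ + n₂E°₂.
With n₃ = 7, and the known step contributing 2×(-1.15) V, the unknown satisfies 5·E° = 7×(+0.75) − 2×(-1.15) = +7.550.
E° = +7.550 / 5 = +1.510 V.

+1.510 V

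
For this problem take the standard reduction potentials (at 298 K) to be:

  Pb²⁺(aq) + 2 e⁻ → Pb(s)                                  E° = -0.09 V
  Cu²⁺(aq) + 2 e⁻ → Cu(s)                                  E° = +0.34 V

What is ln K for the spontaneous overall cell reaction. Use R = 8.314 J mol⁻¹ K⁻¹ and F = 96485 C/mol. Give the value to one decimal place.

33.5

Cathode: Cu²⁺/Cu; anode: Pb²⁺/Pb. E°cell = (+0.34) − (-0.09) = +0.43 V, with n = 2.
ΔG° = −nFE° = −RT ln K, so ln K = nFE°/(RT) = (2)(96485)(+0.43) / ((8.314)(298)) = 33.491.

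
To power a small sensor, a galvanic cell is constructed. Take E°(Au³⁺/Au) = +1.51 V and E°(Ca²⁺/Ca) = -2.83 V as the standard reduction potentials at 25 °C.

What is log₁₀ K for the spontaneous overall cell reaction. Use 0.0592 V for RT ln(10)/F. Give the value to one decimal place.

Cathode: Au³⁺/Au; anode: Ca²⁺/Ca. E°cell = +4.34 V, n = 6.
log K = nE°cell / 0.0592 = (6)(+4.34) / 0.0592 = 439.9.

439.9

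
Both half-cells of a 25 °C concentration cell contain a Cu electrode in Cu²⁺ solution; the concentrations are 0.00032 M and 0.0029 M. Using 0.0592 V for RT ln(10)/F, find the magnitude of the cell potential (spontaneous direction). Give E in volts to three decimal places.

For a concentration cell E°cell = 0. The 0.0029 M side is the cathode (reduction is favoured where [Cu²⁺] is higher).
With n = 2, E = −(0.0592/2) log([Cu²⁺]ₐₙ/[Cu²⁺]꜀ₐₜ) = −(0.0592/2) log(0.00032/0.0029) = −(0.0592/2)(-0.957) = +0.028 V.

+0.028 V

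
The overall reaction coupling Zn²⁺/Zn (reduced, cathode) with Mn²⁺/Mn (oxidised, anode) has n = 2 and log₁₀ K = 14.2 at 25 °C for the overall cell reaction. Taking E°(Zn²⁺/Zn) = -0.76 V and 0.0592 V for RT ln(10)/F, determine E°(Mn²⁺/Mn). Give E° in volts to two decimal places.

-1.18 V

E°cell = (0.0592/n)·log K = (0.0592/2)(14.2) = +0.420 V.
Since Zn²⁺/Zn is the cathode and Mn²⁺/Mn the anode, E°cell = E°(Zn²⁺/Zn) − E°(Mn²⁺/Mn).
So E°(Mn²⁺/Mn) = E°(Zn²⁺/Zn) − E°cell = (-0.76) − (+0.420) = -1.18 V.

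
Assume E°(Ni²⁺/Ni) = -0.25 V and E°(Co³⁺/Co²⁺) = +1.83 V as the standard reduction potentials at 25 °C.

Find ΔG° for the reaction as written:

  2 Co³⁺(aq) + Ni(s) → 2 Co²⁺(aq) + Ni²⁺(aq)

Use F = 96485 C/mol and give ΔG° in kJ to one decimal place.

As written, Co³⁺/Co²⁺ is reduced (cathode) and Ni²⁺/Ni is oxidised (anode), so E°cell = (+1.83) − (-0.25) = +2.08 V.
Balancing electrons gives n = 2.
ΔG° = −nFE° = −(2)(96485)(+2.08) = -401,378 J = -401.4 kJ.

-401.4 kJ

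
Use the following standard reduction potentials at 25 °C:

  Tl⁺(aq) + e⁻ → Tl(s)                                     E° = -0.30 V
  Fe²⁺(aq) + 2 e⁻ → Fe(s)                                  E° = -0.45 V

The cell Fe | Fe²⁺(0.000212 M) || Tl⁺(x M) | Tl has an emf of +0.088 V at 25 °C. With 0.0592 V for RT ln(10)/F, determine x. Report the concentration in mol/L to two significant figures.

0.0013 M

Tl⁺/Tl is the cathode, Fe²⁺/Fe the anode: E°cell = +0.15 V, n = 2.
Overall reaction: 2 Tl⁺(aq) + Fe(s) → 2 Tl(s) + Fe²⁺(aq); Q = [Fe²⁺]^1/[Tl⁺]^2.
From E = E° − (0.0592/n) log Q: log Q = (E° − E)·n/0.0592 = (+0.15 − (+0.088))·2/0.0592 = 2.0946.
So 2·log[Tl⁺] = 1·log(0.000212) − log Q = -3.6737 − (2.0946) = -5.7683; log[Tl⁺] = -5.7683 / 2 = -2.8841; [Tl⁺] = 10^(-2.8841) ≈ 0.0013 M.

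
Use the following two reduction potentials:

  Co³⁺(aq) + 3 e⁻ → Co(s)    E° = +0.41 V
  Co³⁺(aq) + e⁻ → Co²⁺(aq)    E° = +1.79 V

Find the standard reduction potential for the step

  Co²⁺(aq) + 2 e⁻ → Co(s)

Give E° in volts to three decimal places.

-0.280 V

Sequential free energies add, so n₃E°₃ = n₁E°₁ + n₂E°₂.
With n₃ = 3, and the known step contributing 1×(+1.79) V, the unknown satisfies 2·E° = 3×(+0.41) − 1×(+1.79) = -0.560.
E° = -0.560 / 2 = -0.280 V.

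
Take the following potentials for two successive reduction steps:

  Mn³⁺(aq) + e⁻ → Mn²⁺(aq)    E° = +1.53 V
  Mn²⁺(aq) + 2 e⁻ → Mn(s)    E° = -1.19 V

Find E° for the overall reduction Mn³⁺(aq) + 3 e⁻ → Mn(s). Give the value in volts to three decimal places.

Since ΔG° = −nFE° is additive over sequential reductions, n₃E°₃ = n₁E°₁ + n₂E°₂.
E°₃ = (1×+1.53 + 2×-1.19) / 3 = (-0.850) / 3 = -0.283 V.

-0.283 V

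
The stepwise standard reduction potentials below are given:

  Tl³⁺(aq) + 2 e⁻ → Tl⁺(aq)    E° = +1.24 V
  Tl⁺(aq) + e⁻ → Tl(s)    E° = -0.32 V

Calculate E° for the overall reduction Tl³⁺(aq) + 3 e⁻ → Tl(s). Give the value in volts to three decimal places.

Adding the free-energy changes (−nFE°) of the two steps gives −n₃FE°₃ = −n₁FE°₁ − n₂FE°₂.
E°₃ = (2×+1.24 + 1×-0.32) / 3 = (+2.160) / 3 = +0.720 V.

+0.720 V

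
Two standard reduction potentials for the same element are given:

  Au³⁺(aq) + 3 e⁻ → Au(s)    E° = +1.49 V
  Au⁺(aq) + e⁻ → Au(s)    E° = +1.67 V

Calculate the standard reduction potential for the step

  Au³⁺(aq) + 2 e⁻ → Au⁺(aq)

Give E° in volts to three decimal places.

Sequential free energies add, so n₃E°₃ = n₁E°₁ + n₂E°₂.
With n₃ = 3, and the known step contributing 1×(+1.67) V, the unknown satisfies 2·E° = 3×(+1.49) − 1×(+1.67) = +2.800.
E° = +2.800 / 2 = +1.400 V.

+1.400 V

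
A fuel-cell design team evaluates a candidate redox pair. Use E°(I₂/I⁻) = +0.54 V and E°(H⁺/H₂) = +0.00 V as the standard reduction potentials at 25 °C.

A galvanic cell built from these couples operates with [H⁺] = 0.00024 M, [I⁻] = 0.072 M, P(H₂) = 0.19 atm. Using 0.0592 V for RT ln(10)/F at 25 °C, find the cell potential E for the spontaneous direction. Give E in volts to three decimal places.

I₂/I⁻ is the cathode (higher E°), H⁺/H₂ the anode: E°cell = +0.54 − (+0.00) = +0.54 V, n = 2.
Overall: I₂(s) + H₂(g) → 2 I⁻(aq) + 2 H⁺(aq)
Q = [I⁻]^2·[H⁺]^2 / (P(H₂)); log Q = -8.804.
E = E° − (0.0592/n) log Q = +0.54 − (0.0592/2)(-8.804) = +0.801 V.

+0.801 V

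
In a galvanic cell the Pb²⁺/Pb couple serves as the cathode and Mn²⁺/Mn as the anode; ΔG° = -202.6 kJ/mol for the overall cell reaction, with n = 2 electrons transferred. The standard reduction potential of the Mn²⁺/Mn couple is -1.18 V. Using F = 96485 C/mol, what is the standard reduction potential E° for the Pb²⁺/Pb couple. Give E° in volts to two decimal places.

-0.13 V

E°cell = −ΔG°/(nF) = −(-202.6×10³)/((2)(96485)) = +1.050 V.
Since Pb²⁺/Pb is the cathode and Mn²⁺/Mn the anode, E°cell = E°(Pb²⁺/Pb) − E°(Mn²⁺/Mn).
So E°(Pb²⁺/Pb) = E°cell + E°(Mn²⁺/Mn) = +1.050 + (-1.18) = -0.13 V.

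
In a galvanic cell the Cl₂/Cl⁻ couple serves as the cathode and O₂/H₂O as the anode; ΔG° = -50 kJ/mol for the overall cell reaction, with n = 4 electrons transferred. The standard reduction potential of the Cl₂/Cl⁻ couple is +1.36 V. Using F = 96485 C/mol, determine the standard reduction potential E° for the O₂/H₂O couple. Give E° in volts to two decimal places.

E°cell = −ΔG°/(nF) = −(-50×10³)/((4)(96485)) = +0.130 V.
Since Cl₂/Cl⁻ is the cathode and O₂/H₂O the anode, E°cell = E°(Cl₂/Cl⁻) − E°(O₂/H₂O).
So E°(O₂/H₂O) = E°(Cl₂/Cl⁻) − E°cell = (+1.36) − (+0.130) = +1.23 V.

+1.23 V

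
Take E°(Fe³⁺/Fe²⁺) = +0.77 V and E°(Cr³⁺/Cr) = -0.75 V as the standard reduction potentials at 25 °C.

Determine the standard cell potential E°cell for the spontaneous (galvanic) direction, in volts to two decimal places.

The Fe³⁺/Fe²⁺ couple has the higher reduction potential, so it is the cathode; Cr³⁺/Cr is oxidised at the anode.
E°cell = E°(cathode) − E°(anode) = (+0.77) − (-0.75) = +1.52 V.

+1.52 V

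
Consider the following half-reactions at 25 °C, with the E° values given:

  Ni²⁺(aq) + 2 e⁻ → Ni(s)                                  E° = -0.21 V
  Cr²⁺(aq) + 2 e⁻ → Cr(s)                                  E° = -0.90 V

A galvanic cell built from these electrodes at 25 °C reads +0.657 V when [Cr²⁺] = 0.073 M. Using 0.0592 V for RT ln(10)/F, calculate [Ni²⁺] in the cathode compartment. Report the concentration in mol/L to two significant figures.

Ni²⁺/Ni is the cathode, Cr²⁺/Cr the anode: E°cell = +0.69 V, n = 2.
Overall reaction: Ni²⁺(aq) + Cr(s) → Ni(s) + Cr²⁺(aq); Q = [Cr²⁺]^1/[Ni²⁺]^1.
From E = E° − (0.0592/n) log Q: log Q = (E° − E)·n/0.0592 = (+0.69 − (+0.657))·2/0.0592 = 1.1149.
So 1·log[Ni²⁺] = 1·log(0.073) − log Q = -1.1367 − (1.1149) = -2.2516; [Ni²⁺] = 10^(-2.2516) ≈ 0.0056 M.

0.0056 M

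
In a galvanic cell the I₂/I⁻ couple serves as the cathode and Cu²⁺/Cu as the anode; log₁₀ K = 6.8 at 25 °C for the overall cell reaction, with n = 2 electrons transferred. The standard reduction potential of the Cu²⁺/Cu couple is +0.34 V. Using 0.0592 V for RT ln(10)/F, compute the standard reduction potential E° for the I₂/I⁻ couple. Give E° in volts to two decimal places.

E°cell = (0.0592/n)·log K = (0.0592/2)(6.8) = +0.201 V.
Since I₂/I⁻ is the cathode and Cu²⁺/Cu the anode, E°cell = E°(I₂/I⁻) − E°(Cu²⁺/Cu).
So E°(I₂/I⁻) = E°cell + E°(Cu²⁺/Cu) = +0.201 + (+0.34) = +0.54 V.

+0.54 V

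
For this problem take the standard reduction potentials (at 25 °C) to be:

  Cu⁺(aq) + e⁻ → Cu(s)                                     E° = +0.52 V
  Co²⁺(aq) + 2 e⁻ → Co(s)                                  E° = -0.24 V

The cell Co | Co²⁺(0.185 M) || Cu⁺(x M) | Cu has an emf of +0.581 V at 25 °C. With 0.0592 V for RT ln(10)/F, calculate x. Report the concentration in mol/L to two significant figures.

0.00041 M

Cu⁺/Cu is the cathode, Co²⁺/Co the anode: E°cell = +0.76 V, n = 2.
Overall reaction: 2 Cu⁺(aq) + Co(s) → 2 Cu(s) + Co²⁺(aq); Q = [Co²⁺]^1/[Cu⁺]^2.
From E = E° − (0.0592/n) log Q: log Q = (E° − E)·n/0.0592 = (+0.76 − (+0.581))·2/0.0592 = 6.0473.
So 2·log[Cu⁺] = 1·log(0.185) − log Q = -0.7328 − (6.0473) = -6.7801; log[Cu⁺] = -6.7801 / 2 = -3.3901; [Cu⁺] = 10^(-3.3901) ≈ 0.00041 M.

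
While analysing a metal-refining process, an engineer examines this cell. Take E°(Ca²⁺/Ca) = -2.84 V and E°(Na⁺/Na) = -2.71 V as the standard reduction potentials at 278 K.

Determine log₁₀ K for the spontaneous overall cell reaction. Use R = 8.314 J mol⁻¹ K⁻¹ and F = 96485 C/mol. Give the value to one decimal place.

4.7

Cathode: Na⁺/Na; anode: Ca²⁺/Ca. E°cell = (-2.71) − (-2.84) = +0.13 V, with n = 2.
ΔG° = −nFE° = −RT ln K, so ln K = nFE°/(RT) = (2)(96485)(+0.13) / ((8.314)(278)) = 10.854.
log₁₀ K = 10.854 / ln 10 = 4.7.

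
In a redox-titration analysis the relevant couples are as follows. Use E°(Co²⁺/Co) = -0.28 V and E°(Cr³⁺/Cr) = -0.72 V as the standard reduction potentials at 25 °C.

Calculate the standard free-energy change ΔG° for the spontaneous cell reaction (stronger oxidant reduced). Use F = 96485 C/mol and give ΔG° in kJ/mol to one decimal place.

-254.7 kJ/mol

Co²⁺/Co (E° = -0.28 V) is the cathode; Cr³⁺/Cr (E° = -0.72 V) is the anode, so E°cell = +0.44 V.
Balancing electrons gives n = 6 (lcm of 2 and 3).
ΔG° = −nFE° = −(6)(96485)(+0.44) = -254,720 J = -254.7 kJ/mol.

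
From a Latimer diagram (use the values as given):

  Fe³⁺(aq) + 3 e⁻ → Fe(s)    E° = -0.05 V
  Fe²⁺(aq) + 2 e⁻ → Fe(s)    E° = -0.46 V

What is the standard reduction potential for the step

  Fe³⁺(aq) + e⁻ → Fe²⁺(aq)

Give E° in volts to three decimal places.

+0.770 V

Sequential free energies add, so n₃E°₃ = n₁E°₁ + n₂E°₂.
With n₃ = 3, and the known step contributing 2×(-0.46) V, the unknown satisfies 1·E° = 3×(-0.05) − 2×(-0.46) = +0.770.
E° = +0.770 / 1 = +0.770 V.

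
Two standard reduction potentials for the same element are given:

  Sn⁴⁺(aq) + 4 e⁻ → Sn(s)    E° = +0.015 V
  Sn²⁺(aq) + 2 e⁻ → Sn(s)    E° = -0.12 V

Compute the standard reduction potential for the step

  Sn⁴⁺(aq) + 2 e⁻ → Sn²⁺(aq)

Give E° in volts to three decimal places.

+0.150 V

Sequential free energies add, so n₃E°₃ = n₁E°₁ + n₂E°₂.
With n₃ = 4, and the known step contributing 2×(-0.12) V, the unknown satisfies 2·E° = 4×(+0.015) − 2×(-0.12) = +0.300.
E° = +0.300 / 2 = +0.150 V.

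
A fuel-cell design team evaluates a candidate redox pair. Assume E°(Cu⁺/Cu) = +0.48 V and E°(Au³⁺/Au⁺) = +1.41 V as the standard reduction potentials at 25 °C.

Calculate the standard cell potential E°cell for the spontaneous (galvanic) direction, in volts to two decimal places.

+0.93 V

The Au³⁺/Au⁺ couple has the higher reduction potential, so it is the cathode; Cu⁺/Cu is oxidised at the anode.
E°cell = E°(cathode) − E°(anode) = (+1.41) − (+0.48) = +0.93 V.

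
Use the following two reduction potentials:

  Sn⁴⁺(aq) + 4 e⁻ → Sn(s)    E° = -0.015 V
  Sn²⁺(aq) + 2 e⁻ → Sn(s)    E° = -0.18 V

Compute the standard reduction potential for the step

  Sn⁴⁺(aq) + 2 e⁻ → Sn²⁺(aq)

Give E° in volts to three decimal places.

Sequential free energies add, so n₃E°₃ = n₁E°₁ + n₂E°₂.
With n₃ = 4, and the known step contributing 2×(-0.18) V, the unknown satisfies 2·E° = 4×(-0.015) − 2×(-0.18) = +0.300.
E° = +0.300 / 2 = +0.150 V.

+0.150 V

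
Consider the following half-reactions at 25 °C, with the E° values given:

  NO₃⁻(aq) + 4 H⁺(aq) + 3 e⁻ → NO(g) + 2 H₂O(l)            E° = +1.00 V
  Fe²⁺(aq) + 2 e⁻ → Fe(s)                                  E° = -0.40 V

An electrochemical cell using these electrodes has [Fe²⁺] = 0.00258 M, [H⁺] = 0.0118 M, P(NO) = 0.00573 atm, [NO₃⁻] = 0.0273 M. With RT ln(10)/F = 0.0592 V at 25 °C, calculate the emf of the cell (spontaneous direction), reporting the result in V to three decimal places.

NO₃⁻/NO is the cathode (higher E°), Fe²⁺/Fe the anode: E°cell = +1.00 − (-0.40) = +1.40 V, n = 6.
Overall: 2 NO₃⁻(aq) + 8 H⁺(aq) + 3 Fe(s) → 2 NO(g) + 4 H₂O(l) + 3 Fe²⁺(aq)
Q = P(NO)^2·[Fe²⁺]^3 / ([NO₃⁻]^2·[H⁺]^8); log Q = 6.304.
E = E° − (0.0592/n) log Q = +1.40 − (0.0592/6)(6.304) = +1.338 V.

+1.338 V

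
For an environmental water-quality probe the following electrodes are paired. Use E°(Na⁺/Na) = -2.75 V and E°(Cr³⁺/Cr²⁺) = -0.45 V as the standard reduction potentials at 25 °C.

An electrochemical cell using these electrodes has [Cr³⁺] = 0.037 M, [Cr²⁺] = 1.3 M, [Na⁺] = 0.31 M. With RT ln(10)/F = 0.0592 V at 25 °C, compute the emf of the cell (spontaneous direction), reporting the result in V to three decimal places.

Cr³⁺/Cr²⁺ is the cathode (higher E°), Na⁺/Na the anode: E°cell = -0.45 − (-2.75) = +2.30 V, n = 1.
Overall: Cr³⁺(aq) + Na(s) → Cr²⁺(aq) + Na⁺(aq)
Q = [Cr²⁺]·[Na⁺] / ([Cr³⁺]); log Q = 1.037.
E = E° − (0.0592/n) log Q = +2.30 − (0.0592/1)(1.037) = +2.239 V.

+2.239 V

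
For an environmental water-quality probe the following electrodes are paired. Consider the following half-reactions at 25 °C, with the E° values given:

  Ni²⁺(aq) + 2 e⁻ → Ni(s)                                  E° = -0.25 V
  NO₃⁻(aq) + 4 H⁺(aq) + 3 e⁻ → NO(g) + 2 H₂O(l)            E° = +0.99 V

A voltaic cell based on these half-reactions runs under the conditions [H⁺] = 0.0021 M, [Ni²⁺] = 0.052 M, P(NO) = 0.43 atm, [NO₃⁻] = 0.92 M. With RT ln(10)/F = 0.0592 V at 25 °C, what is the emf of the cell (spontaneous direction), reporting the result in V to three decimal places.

+1.073 V

NO₃⁻/NO is the cathode (higher E°), Ni²⁺/Ni the anode: E°cell = +0.99 − (-0.25) = +1.24 V, n = 6.
Overall: 2 NO₃⁻(aq) + 8 H⁺(aq) + 3 Ni(s) → 2 NO(g) + 4 H₂O(l) + 3 Ni²⁺(aq)
Q = P(NO)^2·[Ni²⁺]^3 / ([NO₃⁻]^2·[H⁺]^8); log Q = 16.910.
E = E° − (0.0592/n) log Q = +1.24 − (0.0592/6)(16.910) = +1.073 V.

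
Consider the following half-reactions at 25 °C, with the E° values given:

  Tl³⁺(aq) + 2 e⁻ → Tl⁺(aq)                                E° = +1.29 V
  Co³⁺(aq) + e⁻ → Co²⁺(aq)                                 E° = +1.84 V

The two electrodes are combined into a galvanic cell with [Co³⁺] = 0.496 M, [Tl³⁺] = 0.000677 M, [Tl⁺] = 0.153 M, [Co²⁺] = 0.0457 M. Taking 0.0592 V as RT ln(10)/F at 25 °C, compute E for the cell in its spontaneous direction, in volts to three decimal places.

+0.681 V

Co³⁺/Co²⁺ is the cathode (higher E°), Tl³⁺/Tl⁺ the anode: E°cell = +1.84 − (+1.29) = +0.55 V, n = 2.
Overall: 2 Co³⁺(aq) + Tl⁺(aq) → 2 Co²⁺(aq) + Tl³⁺(aq)
Q = [Co²⁺]^2·[Tl³⁺] / ([Co³⁺]^2·[Tl⁺]); log Q = -4.425.
E = E° − (0.0592/n) log Q = +0.55 − (0.0592/2)(-4.425) = +0.681 V.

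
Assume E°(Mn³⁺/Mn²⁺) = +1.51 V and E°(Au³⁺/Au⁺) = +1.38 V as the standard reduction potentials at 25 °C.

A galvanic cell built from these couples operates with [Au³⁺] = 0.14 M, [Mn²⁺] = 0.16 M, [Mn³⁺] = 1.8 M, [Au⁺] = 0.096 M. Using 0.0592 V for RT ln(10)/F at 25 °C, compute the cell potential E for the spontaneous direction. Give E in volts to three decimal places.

+0.187 V

Mn³⁺/Mn²⁺ is the cathode (higher E°), Au³⁺/Au⁺ the anode: E°cell = +1.51 − (+1.38) = +0.13 V, n = 2.
Overall: 2 Mn³⁺(aq) + Au⁺(aq) → 2 Mn²⁺(aq) + Au³⁺(aq)
Q = [Mn²⁺]^2·[Au³⁺] / ([Mn³⁺]^2·[Au⁺]); log Q = -1.938.
E = E° − (0.0592/n) log Q = +0.13 − (0.0592/2)(-1.938) = +0.187 V.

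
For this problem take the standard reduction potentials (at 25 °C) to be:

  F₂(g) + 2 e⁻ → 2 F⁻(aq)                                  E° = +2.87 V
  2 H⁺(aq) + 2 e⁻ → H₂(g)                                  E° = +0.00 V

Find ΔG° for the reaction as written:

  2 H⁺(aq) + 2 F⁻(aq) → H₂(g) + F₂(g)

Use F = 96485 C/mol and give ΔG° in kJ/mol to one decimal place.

As written, H⁺/H₂ is reduced (cathode) and F₂/F⁻ is oxidised (anode), so E°cell = (+0.00) − (+2.87) = -2.87 V.
Balancing electrons gives n = 2.
ΔG° = −nFE° = −(2)(96485)(-2.87) = 553,824 J = +553.8 kJ/mol.

+553.8 kJ/mol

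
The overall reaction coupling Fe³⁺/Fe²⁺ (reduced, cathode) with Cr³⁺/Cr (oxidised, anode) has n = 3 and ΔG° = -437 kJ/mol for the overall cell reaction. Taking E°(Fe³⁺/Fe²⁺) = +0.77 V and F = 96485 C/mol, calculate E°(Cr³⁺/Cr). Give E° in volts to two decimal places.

E°cell = −ΔG°/(nF) = −(-437×10³)/((3)(96485)) = +1.510 V.
Since Fe³⁺/Fe²⁺ is the cathode and Cr³⁺/Cr the anode, E°cell = E°(Fe³⁺/Fe²⁺) − E°(Cr³⁺/Cr).
So E°(Cr³⁺/Cr) = E°(Fe³⁺/Fe²⁺) − E°cell = (+0.77) − (+1.510) = -0.74 V.

-0.74 V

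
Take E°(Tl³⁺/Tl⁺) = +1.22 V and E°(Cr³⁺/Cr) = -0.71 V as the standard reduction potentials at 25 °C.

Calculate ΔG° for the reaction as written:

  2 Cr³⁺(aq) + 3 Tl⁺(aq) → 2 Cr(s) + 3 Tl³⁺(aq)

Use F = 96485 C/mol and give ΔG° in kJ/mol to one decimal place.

As written, Cr³⁺/Cr is reduced (cathode) and Tl³⁺/Tl⁺ is oxidised (anode), so E°cell = (-0.71) − (+1.22) = -1.93 V.
Balancing electrons gives n = 6.
ΔG° = −nFE° = −(6)(96485)(-1.93) = 1,117,296 J = +1117.3 kJ/mol.

+1117.3 kJ/mol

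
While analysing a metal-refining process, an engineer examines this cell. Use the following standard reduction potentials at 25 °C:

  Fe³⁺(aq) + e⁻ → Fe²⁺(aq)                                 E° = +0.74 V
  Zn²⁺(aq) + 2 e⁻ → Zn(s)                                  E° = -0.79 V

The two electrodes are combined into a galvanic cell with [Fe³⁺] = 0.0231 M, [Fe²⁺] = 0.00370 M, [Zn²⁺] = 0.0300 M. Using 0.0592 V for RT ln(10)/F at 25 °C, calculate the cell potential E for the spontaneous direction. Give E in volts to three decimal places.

Fe³⁺/Fe²⁺ is the cathode (higher E°), Zn²⁺/Zn the anode: E°cell = +0.74 − (-0.79) = +1.53 V, n = 2.
Overall: 2 Fe³⁺(aq) + Zn(s) → 2 Fe²⁺(aq) + Zn²⁺(aq)
Q = [Fe²⁺]^2·[Zn²⁺] / ([Fe³⁺]^2); log Q = -3.114.
E = E° − (0.0592/n) log Q = +1.53 − (0.0592/2)(-3.114) = +1.622 V.

+1.622 V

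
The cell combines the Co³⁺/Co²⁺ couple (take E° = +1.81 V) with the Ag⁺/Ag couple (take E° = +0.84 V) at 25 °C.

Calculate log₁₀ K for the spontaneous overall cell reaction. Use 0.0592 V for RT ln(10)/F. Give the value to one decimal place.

16.4

Cathode: Co³⁺/Co²⁺; anode: Ag⁺/Ag. E°cell = +0.97 V, n = 1.
log K = nE°cell / 0.0592 = (1)(+0.97) / 0.0592 = 16.4.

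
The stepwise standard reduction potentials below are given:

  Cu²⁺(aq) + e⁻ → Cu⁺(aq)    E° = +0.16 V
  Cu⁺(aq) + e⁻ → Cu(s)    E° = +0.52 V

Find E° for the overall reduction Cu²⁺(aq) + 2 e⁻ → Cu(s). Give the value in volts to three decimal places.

Since ΔG° = −nFE° is additive over sequential reductions, n₃E°₃ = n₁E°₁ + n₂E°₂.
E°₃ = (1×+0.16 + 1×+0.52) / 2 = (+0.680) / 2 = +0.340 V.

+0.340 V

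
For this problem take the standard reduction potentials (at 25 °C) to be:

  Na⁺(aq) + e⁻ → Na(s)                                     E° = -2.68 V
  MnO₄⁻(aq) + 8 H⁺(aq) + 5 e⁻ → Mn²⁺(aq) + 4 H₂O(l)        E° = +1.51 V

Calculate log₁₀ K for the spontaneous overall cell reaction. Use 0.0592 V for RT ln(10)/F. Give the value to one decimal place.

353.9

Cathode: MnO₄⁻/Mn²⁺; anode: Na⁺/Na. E°cell = +4.19 V, n = 5.
log K = nE°cell / 0.0592 = (5)(+4.19) / 0.0592 = 353.9.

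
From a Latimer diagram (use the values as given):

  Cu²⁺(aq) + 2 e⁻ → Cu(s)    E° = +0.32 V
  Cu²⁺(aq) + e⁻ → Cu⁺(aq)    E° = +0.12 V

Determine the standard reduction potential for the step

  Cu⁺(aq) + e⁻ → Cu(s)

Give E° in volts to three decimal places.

+0.520 V

Sequential free energies add, so n₃E°₃ = n₁E°₁ + n₂E°₂.
With n₃ = 2, and the known step contributing 1×(+0.12) V, the unknown satisfies 1·E° = 2×(+0.32) − 1×(+0.12) = +0.520.
E° = +0.520 / 1 = +0.520 V.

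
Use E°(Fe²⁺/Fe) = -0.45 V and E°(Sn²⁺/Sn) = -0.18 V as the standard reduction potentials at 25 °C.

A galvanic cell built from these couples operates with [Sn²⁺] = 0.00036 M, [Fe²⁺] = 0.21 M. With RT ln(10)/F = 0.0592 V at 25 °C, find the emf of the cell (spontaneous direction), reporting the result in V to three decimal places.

+0.188 V

Sn²⁺/Sn is the cathode (higher E°), Fe²⁺/Fe the anode: E°cell = -0.18 − (-0.45) = +0.27 V, n = 2.
Overall: Sn²⁺(aq) + Fe(s) → Sn(s) + Fe²⁺(aq)
Q = [Fe²⁺] / ([Sn²⁺]); log Q = 2.766.
E = E° − (0.0592/n) log Q = +0.27 − (0.0592/2)(2.766) = +0.188 V.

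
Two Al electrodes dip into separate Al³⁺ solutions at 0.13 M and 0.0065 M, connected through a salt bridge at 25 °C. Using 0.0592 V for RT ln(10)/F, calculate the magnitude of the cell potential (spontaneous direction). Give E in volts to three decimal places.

For a concentration cell E°cell = 0. The 0.13 M side is the cathode (reduction is favoured where [Al³⁺] is higher).
With n = 3, E = −(0.0592/3) log([Al³⁺]ₐₙ/[Al³⁺]꜀ₐₜ) = −(0.0592/3) log(0.0065/0.13) = −(0.0592/3)(-1.301) = +0.026 V.

+0.026 V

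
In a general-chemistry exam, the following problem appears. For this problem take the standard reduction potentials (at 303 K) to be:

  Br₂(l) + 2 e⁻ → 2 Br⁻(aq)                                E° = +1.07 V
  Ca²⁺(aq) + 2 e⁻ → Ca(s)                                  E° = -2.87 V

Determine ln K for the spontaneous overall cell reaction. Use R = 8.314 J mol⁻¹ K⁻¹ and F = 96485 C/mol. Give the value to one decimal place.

301.8

Cathode: Br₂/Br⁻; anode: Ca²⁺/Ca. E°cell = (+1.07) − (-2.87) = +3.94 V, with n = 2.
ΔG° = −nFE° = −RT ln K, so ln K = nFE°/(RT) = (2)(96485)(+3.94) / ((8.314)(303)) = 301.810.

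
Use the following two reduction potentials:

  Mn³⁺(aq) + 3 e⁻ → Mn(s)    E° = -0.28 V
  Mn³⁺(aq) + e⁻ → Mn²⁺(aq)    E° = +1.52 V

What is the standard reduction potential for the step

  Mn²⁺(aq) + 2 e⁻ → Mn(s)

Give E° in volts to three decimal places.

Sequential free energies add, so n₃E°₃ = n₁E°₁ + n₂E°₂.
With n₃ = 3, and the known step contributing 1×(+1.52) V, the unknown satisfies 2·E° = 3×(-0.28) − 1×(+1.52) = -2.360.
E° = -2.360 / 2 = -1.180 V.

-1.180 V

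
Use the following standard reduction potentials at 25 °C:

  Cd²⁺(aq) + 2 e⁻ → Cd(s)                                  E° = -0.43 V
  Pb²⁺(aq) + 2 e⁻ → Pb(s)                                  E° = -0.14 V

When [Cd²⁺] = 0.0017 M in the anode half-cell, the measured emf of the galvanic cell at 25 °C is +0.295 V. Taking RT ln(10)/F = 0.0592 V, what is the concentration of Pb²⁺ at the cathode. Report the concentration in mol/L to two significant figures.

Pb²⁺/Pb is the cathode, Cd²⁺/Cd the anode: E°cell = +0.29 V, n = 2.
Overall reaction: Pb²⁺(aq) + Cd(s) → Pb(s) + Cd²⁺(aq); Q = [Cd²⁺]^1/[Pb²⁺]^1.
From E = E° − (0.0592/n) log Q: log Q = (E° − E)·n/0.0592 = (+0.29 − (+0.295))·2/0.0592 = -0.1689.
So 1·log[Pb²⁺] = 1·log(0.0017) − log Q = -2.7696 − (-0.1689) = -2.6007; [Pb²⁺] = 10^(-2.6007) ≈ 0.0025 M.

0.0025 M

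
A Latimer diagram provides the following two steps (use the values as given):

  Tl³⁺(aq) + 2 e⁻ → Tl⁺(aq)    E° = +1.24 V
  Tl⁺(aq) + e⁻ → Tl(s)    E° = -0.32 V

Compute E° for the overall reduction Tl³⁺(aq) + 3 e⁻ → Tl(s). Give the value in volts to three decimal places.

+0.720 V

Since ΔG° = −nFE° is additive over sequential reductions, n₃E°₃ = n₁E°₁ + n₂E°₂.
E°₃ = (2×+1.24 + 1×-0.32) / 3 = (+2.160) / 3 = +0.720 V.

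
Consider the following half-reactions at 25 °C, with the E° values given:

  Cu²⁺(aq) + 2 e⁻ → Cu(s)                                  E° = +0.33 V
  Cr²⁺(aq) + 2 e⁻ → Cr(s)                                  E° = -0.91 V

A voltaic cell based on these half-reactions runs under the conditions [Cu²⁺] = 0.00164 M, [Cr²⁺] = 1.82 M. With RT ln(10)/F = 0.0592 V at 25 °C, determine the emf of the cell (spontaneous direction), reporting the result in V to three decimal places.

Cu²⁺/Cu is the cathode (higher E°), Cr²⁺/Cr the anode: E°cell = +0.33 − (-0.91) = +1.24 V, n = 2.
Overall: Cu²⁺(aq) + Cr(s) → Cu(s) + Cr²⁺(aq)
Q = [Cr²⁺] / ([Cu²⁺]); log Q = 3.045.
E = E° − (0.0592/n) log Q = +1.24 − (0.0592/2)(3.045) = +1.150 V.

+1.150 V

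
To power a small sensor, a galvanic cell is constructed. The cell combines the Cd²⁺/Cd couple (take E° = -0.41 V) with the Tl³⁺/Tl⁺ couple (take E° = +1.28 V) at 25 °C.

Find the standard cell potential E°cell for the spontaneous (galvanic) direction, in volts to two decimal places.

The Tl³⁺/Tl⁺ couple has the higher reduction potential, so it is the cathode; Cd²⁺/Cd is oxidised at the anode.
E°cell = E°(cathode) − E°(anode) = (+1.28) − (-0.41) = +1.69 V.

+1.69 V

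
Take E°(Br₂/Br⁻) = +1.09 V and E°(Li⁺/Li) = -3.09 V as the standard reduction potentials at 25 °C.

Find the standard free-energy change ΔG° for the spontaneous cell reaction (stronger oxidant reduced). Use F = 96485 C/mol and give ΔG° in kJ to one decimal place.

-806.6 kJ

Br₂/Br⁻ (E° = +1.09 V) is the cathode; Li⁺/Li (E° = -3.09 V) is the anode, so E°cell = +4.18 V.
Balancing electrons gives n = 2 (lcm of 2 and 1).
ΔG° = −nFE° = −(2)(96485)(+4.18) = -806,615 J = -806.6 kJ.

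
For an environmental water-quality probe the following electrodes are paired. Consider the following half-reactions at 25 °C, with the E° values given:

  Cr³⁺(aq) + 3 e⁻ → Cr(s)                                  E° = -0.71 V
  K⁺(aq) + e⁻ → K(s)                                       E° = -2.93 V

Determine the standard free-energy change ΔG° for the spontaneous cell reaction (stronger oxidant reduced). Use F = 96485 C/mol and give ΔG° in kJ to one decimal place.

-642.6 kJ

Cr³⁺/Cr (E° = -0.71 V) is the cathode; K⁺/K (E° = -2.93 V) is the anode, so E°cell = +2.22 V.
Balancing electrons gives n = 3 (lcm of 3 and 1).
ΔG° = −nFE° = −(3)(96485)(+2.22) = -642,590 J = -642.6 kJ.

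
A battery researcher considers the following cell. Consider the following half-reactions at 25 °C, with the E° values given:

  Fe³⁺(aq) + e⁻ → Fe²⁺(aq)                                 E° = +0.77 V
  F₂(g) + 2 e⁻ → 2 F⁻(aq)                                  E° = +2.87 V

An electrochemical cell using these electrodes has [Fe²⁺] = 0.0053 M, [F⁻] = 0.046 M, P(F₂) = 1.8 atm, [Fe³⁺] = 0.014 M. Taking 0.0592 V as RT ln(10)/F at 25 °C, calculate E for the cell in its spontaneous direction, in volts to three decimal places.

+2.162 V

F₂/F⁻ is the cathode (higher E°), Fe³⁺/Fe²⁺ the anode: E°cell = +2.87 − (+0.77) = +2.10 V, n = 2.
Overall: F₂(g) + 2 Fe²⁺(aq) → 2 F⁻(aq) + 2 Fe³⁺(aq)
Q = [F⁻]^2·[Fe³⁺]^2 / (P(F₂)·[Fe²⁺]^2); log Q = -2.086.
E = E° − (0.0592/n) log Q = +2.10 − (0.0592/2)(-2.086) = +2.162 V.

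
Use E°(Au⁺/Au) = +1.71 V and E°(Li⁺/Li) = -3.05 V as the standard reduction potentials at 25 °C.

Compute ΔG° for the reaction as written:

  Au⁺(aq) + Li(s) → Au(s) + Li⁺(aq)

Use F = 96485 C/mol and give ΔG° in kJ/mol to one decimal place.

As written, Au⁺/Au is reduced (cathode) and Li⁺/Li is oxidised (anode), so E°cell = (+1.71) − (-3.05) = +4.76 V.
Balancing electrons gives n = 1.
ΔG° = −nFE° = −(1)(96485)(+4.76) = -459,269 J = -459.3 kJ/mol.

-459.3 kJ/mol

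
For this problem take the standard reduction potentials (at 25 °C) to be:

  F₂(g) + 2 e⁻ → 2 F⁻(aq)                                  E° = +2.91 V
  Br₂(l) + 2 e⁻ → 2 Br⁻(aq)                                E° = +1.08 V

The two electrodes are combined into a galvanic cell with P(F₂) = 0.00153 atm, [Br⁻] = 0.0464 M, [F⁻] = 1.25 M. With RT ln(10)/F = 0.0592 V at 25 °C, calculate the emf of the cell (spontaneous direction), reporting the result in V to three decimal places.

+1.662 V

F₂/F⁻ is the cathode (higher E°), Br₂/Br⁻ the anode: E°cell = +2.91 − (+1.08) = +1.83 V, n = 2.
Overall: F₂(g) + 2 Br⁻(aq) → 2 F⁻(aq) + Br₂(l)
Q = [F⁻]^2 / (P(F₂)·[Br⁻]^2); log Q = 5.676.
E = E° − (0.0592/n) log Q = +1.83 − (0.0592/2)(5.676) = +1.662 V.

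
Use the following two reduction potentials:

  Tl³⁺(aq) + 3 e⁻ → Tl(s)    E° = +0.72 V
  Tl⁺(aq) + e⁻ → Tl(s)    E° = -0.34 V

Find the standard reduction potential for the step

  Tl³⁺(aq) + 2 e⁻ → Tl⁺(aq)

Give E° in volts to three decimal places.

Sequential free energies add, so n₃E°₃ = n₁E°₁ + n₂E°₂.
With n₃ = 3, and the known step contributing 1×(-0.34) V, the unknown satisfies 2·E° = 3×(+0.72) − 1×(-0.34) = +2.500.
E° = +2.500 / 2 = +1.250 V.

+1.250 V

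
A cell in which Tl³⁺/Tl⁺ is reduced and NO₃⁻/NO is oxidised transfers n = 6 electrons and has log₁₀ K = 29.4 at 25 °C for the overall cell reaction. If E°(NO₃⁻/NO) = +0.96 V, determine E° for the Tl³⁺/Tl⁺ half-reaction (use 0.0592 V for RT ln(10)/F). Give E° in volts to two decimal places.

+1.25 V

E°cell = (0.0592/n)·log K = (0.0592/6)(29.4) = +0.290 V.
Since Tl³⁺/Tl⁺ is the cathode and NO₃⁻/NO the anode, E°cell = E°(Tl³⁺/Tl⁺) − E°(NO₃⁻/NO).
So E°(Tl³⁺/Tl⁺) = E°cell + E°(NO₃⁻/NO) = +0.290 + (+0.96) = +1.25 V.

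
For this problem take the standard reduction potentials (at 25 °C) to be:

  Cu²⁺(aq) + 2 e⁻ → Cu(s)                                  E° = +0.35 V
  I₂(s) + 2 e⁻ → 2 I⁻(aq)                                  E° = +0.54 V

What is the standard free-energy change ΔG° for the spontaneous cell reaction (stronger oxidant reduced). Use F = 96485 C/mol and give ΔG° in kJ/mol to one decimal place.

I₂/I⁻ (E° = +0.54 V) is the cathode; Cu²⁺/Cu (E° = +0.35 V) is the anode, so E°cell = +0.19 V.
Balancing electrons gives n = 2 (lcm of 2 and 2).
ΔG° = −nFE° = −(2)(96485)(+0.19) = -36,664 J = -36.7 kJ/mol.

-36.7 kJ/mol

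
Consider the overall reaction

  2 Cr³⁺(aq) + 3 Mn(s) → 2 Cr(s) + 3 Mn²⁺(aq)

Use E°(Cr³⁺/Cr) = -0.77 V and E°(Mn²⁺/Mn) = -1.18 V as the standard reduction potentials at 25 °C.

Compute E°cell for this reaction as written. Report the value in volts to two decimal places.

The Cr³⁺/Cr couple has the higher reduction potential, so it is the cathode; Mn²⁺/Mn is oxidised at the anode.
E°cell = E°(cathode) − E°(anode) = (-0.77) − (-1.18) = +0.41 V.
Since E°cell > 0, the reaction is spontaneous under standard conditions.

+0.41 V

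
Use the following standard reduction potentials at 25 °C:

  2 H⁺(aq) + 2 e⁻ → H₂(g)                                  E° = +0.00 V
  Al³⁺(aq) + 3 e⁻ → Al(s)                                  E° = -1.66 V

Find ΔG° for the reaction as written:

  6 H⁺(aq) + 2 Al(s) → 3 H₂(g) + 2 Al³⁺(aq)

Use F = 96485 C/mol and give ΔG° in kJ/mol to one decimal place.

As written, H⁺/H₂ is reduced (cathode) and Al³⁺/Al is oxidised (anode), so E°cell = (+0.00) − (-1.66) = +1.66 V.
Balancing electrons gives n = 6.
ΔG° = −nFE° = −(6)(96485)(+1.66) = -960,991 J = -961.0 kJ/mol.

-961.0 kJ/mol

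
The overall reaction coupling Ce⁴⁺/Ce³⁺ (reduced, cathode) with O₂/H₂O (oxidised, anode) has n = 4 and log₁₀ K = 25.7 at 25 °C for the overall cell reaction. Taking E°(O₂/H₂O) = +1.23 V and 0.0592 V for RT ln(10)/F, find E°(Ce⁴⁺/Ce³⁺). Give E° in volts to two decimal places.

E°cell = (0.0592/n)·log K = (0.0592/4)(25.7) = +0.380 V.
Since Ce⁴⁺/Ce³⁺ is the cathode and O₂/H₂O the anode, E°cell = E°(Ce⁴⁺/Ce³⁺) − E°(O₂/H₂O).
So E°(Ce⁴⁺/Ce³⁺) = E°cell + E°(O₂/H₂O) = +0.380 + (+1.23) = +1.61 V.

+1.61 V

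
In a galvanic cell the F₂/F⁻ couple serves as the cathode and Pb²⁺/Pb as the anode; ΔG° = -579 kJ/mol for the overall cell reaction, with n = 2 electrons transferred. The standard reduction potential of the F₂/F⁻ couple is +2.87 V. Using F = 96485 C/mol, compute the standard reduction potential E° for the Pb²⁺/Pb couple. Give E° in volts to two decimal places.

E°cell = −ΔG°/(nF) = −(-579×10³)/((2)(96485)) = +3.000 V.
Since F₂/F⁻ is the cathode and Pb²⁺/Pb the anode, E°cell = E°(F₂/F⁻) − E°(Pb²⁺/Pb).
So E°(Pb²⁺/Pb) = E°(F₂/F⁻) − E°cell = (+2.87) − (+3.000) = -0.13 V.

-0.13 V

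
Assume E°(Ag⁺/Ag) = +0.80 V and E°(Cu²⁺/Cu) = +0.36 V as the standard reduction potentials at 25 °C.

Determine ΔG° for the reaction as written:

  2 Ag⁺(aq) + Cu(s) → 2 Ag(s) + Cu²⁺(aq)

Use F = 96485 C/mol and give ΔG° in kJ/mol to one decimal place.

-84.9 kJ/mol

As written, Ag⁺/Ag is reduced (cathode) and Cu²⁺/Cu is oxidised (anode), so E°cell = (+0.80) − (+0.36) = +0.44 V.
Balancing electrons gives n = 2.
ΔG° = −nFE° = −(2)(96485)(+0.44) = -84,907 J = -84.9 kJ/mol.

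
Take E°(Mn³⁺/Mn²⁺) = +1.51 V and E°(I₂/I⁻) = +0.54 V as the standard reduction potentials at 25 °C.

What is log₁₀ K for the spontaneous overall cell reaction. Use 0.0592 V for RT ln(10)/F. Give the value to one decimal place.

32.8

Cathode: Mn³⁺/Mn²⁺; anode: I₂/I⁻. E°cell = +0.97 V, n = 2.
log K = nE°cell / 0.0592 = (2)(+0.97) / 0.0592 = 32.8.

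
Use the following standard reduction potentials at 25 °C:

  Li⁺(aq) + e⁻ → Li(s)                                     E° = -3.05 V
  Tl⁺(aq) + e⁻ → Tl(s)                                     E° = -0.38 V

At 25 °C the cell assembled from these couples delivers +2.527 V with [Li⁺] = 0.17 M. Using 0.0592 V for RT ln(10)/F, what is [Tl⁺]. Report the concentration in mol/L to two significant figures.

Tl⁺/Tl is the cathode, Li⁺/Li the anode: E°cell = +2.67 V, n = 1.
Overall reaction: Tl⁺(aq) + Li(s) → Tl(s) + Li⁺(aq); Q = [Li⁺]^1/[Tl⁺]^1.
From E = E° − (0.0592/n) log Q: log Q = (E° − E)·n/0.0592 = (+2.67 − (+2.527))·1/0.0592 = 2.4155.
So 1·log[Tl⁺] = 1·log(0.17) − log Q = -0.7696 − (2.4155) = -3.1851; [Tl⁺] = 10^(-3.1851) ≈ 0.00065 M.

0.00065 M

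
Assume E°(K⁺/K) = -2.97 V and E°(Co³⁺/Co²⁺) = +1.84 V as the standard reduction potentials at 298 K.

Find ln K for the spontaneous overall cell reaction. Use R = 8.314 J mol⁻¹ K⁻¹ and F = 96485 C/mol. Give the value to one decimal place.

187.3

Cathode: Co³⁺/Co²⁺; anode: K⁺/K. E°cell = (+1.84) − (-2.97) = +4.81 V, with n = 1.
ΔG° = −nFE° = −RT ln K, so ln K = nFE°/(RT) = (1)(96485)(+4.81) / ((8.314)(298)) = 187.318.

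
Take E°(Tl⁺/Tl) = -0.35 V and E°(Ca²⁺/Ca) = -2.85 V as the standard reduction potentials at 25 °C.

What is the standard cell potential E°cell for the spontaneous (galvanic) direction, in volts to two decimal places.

+2.50 V

The Tl⁺/Tl couple has the higher reduction potential, so it is the cathode; Ca²⁺/Ca is oxidised at the anode.
E°cell = E°(cathode) − E°(anode) = (-0.35) − (-2.85) = +2.50 V.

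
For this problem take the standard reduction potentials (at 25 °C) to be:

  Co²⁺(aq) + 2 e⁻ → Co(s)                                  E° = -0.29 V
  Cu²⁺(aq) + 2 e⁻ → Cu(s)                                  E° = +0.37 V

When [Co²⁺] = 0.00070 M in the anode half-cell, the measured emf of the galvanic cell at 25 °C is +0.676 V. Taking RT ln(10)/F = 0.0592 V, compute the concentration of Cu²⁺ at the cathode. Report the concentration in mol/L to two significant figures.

Cu²⁺/Cu is the cathode, Co²⁺/Co the anode: E°cell = +0.66 V, n = 2.
Overall reaction: Cu²⁺(aq) + Co(s) → Cu(s) + Co²⁺(aq); Q = [Co²⁺]^1/[Cu²⁺]^1.
From E = E° − (0.0592/n) log Q: log Q = (E° − E)·n/0.0592 = (+0.66 − (+0.676))·2/0.0592 = -0.5405.
So 1·log[Cu²⁺] = 1·log(0.0007) − log Q = -3.1549 − (-0.5405) = -2.6144; [Cu²⁺] = 10^(-2.6144) ≈ 0.0024 M.

0.0024 M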